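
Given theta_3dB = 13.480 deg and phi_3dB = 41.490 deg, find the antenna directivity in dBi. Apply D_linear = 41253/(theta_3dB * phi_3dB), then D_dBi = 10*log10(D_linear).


D_linear = 41253 / (13.480 * 41.490) = 73.76022
D_dBi = 10 * log10(73.76022) = 18.68 dBi

18.68 dBi


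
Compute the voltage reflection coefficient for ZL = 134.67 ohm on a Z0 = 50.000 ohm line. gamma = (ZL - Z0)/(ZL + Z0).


gamma = (134.67 - 50.000) / (134.67 + 50.000) = 0.4585

0.4585


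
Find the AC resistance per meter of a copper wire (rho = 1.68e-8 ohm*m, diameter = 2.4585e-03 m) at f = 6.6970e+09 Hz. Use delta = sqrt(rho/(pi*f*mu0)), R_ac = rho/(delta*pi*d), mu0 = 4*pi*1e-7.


delta = sqrt(1.68e-8 / (pi * 6.6970e+09 * 4*pi*1e-7)) = 7.971400e-07 m
R_ac = 1.68e-8 / (7.971400e-07 * pi * 2.4585e-03) = 2.729 ohm/m

2.729 ohm/m


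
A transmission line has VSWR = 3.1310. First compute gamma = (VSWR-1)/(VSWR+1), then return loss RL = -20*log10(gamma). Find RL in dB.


gamma = (3.1310 - 1) / (3.1310 + 1) = 0.5158557
RL = -20 * log10(0.5158557) = 5.749 dB

5.749 dB


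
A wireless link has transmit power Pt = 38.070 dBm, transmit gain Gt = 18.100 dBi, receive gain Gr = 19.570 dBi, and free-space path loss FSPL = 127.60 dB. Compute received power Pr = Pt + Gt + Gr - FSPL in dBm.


Pr = 38.070 + 18.100 + 19.570 - 127.60 = -51.86 dBm

-51.86 dBm


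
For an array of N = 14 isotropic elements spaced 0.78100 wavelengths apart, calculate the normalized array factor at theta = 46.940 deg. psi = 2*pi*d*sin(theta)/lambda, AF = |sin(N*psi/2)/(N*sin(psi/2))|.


psi = 2*pi*0.78100*sin(46.940 deg) = 3.585369 rad
AF = |sin(14*3.585369/2) / (14*sin(3.585369/2))| = 2.574e-03

2.574e-03


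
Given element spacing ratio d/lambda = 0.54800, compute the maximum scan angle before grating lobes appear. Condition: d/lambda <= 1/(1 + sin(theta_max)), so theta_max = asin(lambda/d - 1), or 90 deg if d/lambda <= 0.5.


lambda/d - 1 = 1/0.54800 - 1 = 0.8248175
theta_max = asin(0.8248175) = 55.57 deg

55.57 deg


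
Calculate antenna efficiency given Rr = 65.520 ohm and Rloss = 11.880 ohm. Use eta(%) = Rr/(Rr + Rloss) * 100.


eta = 65.520 / (65.520 + 11.880) * 100 = 84.65%

84.65%


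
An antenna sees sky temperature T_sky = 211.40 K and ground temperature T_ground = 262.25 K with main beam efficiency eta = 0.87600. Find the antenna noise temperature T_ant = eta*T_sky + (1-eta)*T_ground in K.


T_ant = 0.87600 * 211.40 + (1 - 0.87600) * 262.25 = 217.7 K

217.7 K


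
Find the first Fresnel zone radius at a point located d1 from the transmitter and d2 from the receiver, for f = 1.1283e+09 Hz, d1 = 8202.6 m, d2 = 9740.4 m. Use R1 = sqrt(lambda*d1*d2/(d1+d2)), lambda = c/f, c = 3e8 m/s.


lambda = c / f = 3.0000e+08 / 1.1283e+09 = 0.2658867 m
R1 = sqrt(0.2658867 * 8202.6 * 9740.4 / (8202.6 + 9740.4)) = 34.41 m

34.41 m


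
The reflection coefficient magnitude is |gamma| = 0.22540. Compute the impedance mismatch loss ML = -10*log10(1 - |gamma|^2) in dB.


ML = -10 * log10(1 - 0.22540^2) = -10 * log10(0.94919484) = 0.2264 dB

0.2264 dB


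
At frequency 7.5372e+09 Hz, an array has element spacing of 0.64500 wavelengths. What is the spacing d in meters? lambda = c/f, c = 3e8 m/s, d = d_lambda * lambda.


lambda = c / f = 3.0000e+08 / 7.5372e+09 = 0.03980258 m
d = 0.64500 * 0.03980258 = 0.02567 m

0.02567 m


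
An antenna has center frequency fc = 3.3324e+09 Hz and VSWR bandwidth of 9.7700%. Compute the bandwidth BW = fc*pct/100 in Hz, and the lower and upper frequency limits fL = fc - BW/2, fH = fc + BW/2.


BW = 3.3324e+09 * 9.7700/100 = 3.255755e+08 Hz
fL = 3.3324e+09 - 3.255755e+08/2 = 3.170e+09 Hz
fH = 3.3324e+09 + 3.255755e+08/2 = 3.495e+09 Hz

BW=3.256e+08 Hz, fL=3.170e+09 Hz, fH=3.495e+09 Hz


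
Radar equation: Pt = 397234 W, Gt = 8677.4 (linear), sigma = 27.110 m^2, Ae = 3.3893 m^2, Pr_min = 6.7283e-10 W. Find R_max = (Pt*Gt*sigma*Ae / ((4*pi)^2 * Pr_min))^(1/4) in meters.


R^4 = 397234*8677.4*27.110*3.3893 / ((4*pi)^2 * 6.7283e-10) = 2.980921e+18
R_max = 2.980921e+18^0.25 = 41552 m

41552 m


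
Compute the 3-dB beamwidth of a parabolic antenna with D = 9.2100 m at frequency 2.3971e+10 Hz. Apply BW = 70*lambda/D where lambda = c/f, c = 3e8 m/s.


lambda = c / f = 3.0000e+08 / 2.3971e+10 = 0.01251512 m
BW = 70 * 0.01251512 / 9.2100 = 0.09512 deg

0.09512 deg


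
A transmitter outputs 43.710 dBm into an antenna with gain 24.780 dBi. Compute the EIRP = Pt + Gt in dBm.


EIRP = Pt + Gt = 43.710 + 24.780 = 68.49 dBm

68.49 dBm


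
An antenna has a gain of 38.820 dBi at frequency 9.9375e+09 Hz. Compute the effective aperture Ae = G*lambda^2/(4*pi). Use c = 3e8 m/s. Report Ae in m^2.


lambda = c / f = 3.0000e+08 / 9.9375e+09 = 0.03018868 m
G_linear = 10^(38.820/10) = 7620.790
Ae = G_linear * lambda^2 / (4*pi) = 7620.790 * 0.03018868^2 / (4*pi) = 0.5527 m^2

0.5527 m^2


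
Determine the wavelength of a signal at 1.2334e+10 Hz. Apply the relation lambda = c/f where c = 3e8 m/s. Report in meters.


lambda = c / f = 3.0000e+08 / 1.2334e+10 = 0.02432 m

0.02432 m


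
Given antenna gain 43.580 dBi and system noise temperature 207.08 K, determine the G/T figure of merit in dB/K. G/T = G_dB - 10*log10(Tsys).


G/T = 43.580 - 10*log10(207.08) = 43.580 - 23.16138 = 20.42 dB/K

20.42 dB/K


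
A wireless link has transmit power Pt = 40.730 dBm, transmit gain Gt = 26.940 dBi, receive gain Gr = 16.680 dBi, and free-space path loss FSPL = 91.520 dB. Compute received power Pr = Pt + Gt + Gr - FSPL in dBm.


Pr = 40.730 + 26.940 + 16.680 - 91.520 = -7.17 dBm

-7.17 dBm


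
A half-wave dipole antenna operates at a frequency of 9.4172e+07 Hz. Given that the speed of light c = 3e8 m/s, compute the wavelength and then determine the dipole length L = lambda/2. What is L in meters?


lambda = c / f = 3.0000e+08 / 9.4172e+07 = 3.185660 m
L = lambda / 2 = 3.185660 / 2 = 1.593 m

1.593 m


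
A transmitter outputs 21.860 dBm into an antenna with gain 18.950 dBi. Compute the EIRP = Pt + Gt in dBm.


EIRP = Pt + Gt = 21.860 + 18.950 = 40.81 dBm

40.81 dBm


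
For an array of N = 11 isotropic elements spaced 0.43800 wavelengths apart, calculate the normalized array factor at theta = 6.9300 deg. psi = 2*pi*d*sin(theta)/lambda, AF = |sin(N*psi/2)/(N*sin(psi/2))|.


psi = 2*pi*0.43800*sin(6.9300 deg) = 0.3320513 rad
AF = |sin(11*0.3320513/2) / (11*sin(0.3320513/2))| = 0.5322

0.5322


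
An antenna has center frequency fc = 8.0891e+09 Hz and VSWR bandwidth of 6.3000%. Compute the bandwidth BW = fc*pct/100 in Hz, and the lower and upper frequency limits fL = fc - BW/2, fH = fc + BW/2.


BW = 8.0891e+09 * 6.3000/100 = 5.096133e+08 Hz
fL = 8.0891e+09 - 5.096133e+08/2 = 7.834e+09 Hz
fH = 8.0891e+09 + 5.096133e+08/2 = 8.344e+09 Hz

BW=5.096e+08 Hz, fL=7.834e+09 Hz, fH=8.344e+09 Hz


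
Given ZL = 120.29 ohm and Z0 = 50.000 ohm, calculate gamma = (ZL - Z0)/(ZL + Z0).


gamma = (120.29 - 50.000) / (120.29 + 50.000) = 0.4128

0.4128


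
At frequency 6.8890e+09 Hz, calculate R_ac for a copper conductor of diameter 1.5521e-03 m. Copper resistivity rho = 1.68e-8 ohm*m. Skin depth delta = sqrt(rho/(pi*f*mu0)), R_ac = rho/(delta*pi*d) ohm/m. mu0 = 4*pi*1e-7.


delta = sqrt(1.68e-8 / (pi * 6.8890e+09 * 4*pi*1e-7)) = 7.859532e-07 m
R_ac = 1.68e-8 / (7.859532e-07 * pi * 1.5521e-03) = 4.384 ohm/m

4.384 ohm/m


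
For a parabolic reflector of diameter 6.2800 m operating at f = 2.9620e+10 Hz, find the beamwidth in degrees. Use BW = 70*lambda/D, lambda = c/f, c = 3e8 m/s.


lambda = c / f = 3.0000e+08 / 2.9620e+10 = 0.01012829 m
BW = 70 * 0.01012829 / 6.2800 = 0.1129 deg

0.1129 deg


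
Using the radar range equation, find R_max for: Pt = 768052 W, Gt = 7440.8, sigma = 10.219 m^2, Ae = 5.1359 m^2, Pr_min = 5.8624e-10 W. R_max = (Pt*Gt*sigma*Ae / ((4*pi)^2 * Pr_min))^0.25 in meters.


R^4 = 768052*7440.8*10.219*5.1359 / ((4*pi)^2 * 5.8624e-10) = 3.239963e+18
R_max = 3.239963e+18^0.25 = 42426 m

42426 m


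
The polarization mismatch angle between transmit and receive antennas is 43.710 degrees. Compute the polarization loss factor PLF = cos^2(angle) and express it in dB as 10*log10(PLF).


PLF_linear = cos^2(43.710 deg) = 0.5225071
PLF_dB = 10 * log10(0.5225071) = -2.819 dB

-2.819 dB


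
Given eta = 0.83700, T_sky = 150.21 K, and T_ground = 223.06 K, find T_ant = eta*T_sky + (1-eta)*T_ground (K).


T_ant = 0.83700 * 150.21 + (1 - 0.83700) * 223.06 = 162.1 K

162.1 K


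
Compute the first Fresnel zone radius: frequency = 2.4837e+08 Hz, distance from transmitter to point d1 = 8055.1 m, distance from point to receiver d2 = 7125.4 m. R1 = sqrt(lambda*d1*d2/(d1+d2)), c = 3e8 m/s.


lambda = c / f = 3.0000e+08 / 2.4837e+08 = 1.207875 m
R1 = sqrt(1.207875 * 8055.1 * 7125.4 / (8055.1 + 7125.4)) = 67.58 m

67.58 m


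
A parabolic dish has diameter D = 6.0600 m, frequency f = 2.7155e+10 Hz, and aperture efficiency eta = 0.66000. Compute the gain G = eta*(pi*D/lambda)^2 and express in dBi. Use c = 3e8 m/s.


lambda = c / f = 3.0000e+08 / 2.7155e+10 = 0.01104769 m
G_linear = 0.66000 * (pi * 6.0600 / 0.01104769)^2 = 1.959954e+06
G_dBi = 10 * log10(1.959954e+06) = 62.92 dBi

62.92 dBi


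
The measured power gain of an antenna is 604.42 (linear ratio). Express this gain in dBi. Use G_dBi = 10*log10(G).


G_dBi = 10 * log10(604.42) = 27.81 dBi

27.81 dBi


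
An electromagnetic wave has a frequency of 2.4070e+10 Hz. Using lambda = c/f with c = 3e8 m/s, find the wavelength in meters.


lambda = c / f = 3.0000e+08 / 2.4070e+10 = 0.01246 m

0.01246 m


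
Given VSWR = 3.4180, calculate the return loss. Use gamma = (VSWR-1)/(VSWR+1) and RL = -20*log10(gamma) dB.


gamma = (3.4180 - 1) / (3.4180 + 1) = 0.5473065
RL = -20 * log10(0.5473065) = 5.235 dB

5.235 dB


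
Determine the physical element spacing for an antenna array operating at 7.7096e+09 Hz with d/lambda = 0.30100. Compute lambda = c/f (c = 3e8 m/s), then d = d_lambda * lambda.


lambda = c / f = 3.0000e+08 / 7.7096e+09 = 0.03891252 m
d = 0.30100 * 0.03891252 = 0.01171 m

0.01171 m


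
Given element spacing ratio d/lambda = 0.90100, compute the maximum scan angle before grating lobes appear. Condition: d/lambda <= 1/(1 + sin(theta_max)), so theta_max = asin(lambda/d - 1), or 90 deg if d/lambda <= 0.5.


lambda/d - 1 = 1/0.90100 - 1 = 0.1098779
theta_max = asin(0.1098779) = 6.308 deg

6.308 deg


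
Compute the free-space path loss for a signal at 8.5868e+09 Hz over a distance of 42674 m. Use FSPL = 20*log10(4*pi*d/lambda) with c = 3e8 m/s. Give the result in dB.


lambda = c / f = 3.0000e+08 / 8.5868e+09 = 0.03493735 m
FSPL = 20 * log10(4*pi*42674/0.03493735) = 143.7 dB

143.7 dB


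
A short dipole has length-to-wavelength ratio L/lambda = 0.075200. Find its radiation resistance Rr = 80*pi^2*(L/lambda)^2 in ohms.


Rr = 80 * pi^2 * (0.075200)^2 = 80 * 9.869604 * 5.655040e-03 = 4.465 ohm

4.465 ohm


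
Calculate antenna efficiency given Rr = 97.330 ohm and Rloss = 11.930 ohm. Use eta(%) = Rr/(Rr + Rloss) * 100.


eta = 97.330 / (97.330 + 11.930) * 100 = 89.08%

89.08%


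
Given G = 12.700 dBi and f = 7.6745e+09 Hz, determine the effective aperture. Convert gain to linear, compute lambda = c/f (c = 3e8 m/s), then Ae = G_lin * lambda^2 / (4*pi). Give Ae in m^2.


lambda = c / f = 3.0000e+08 / 7.6745e+09 = 0.03909049 m
G_linear = 10^(12.700/10) = 18.62087
Ae = G_linear * lambda^2 / (4*pi) = 18.62087 * 0.03909049^2 / (4*pi) = 2.264e-03 m^2

2.264e-03 m^2


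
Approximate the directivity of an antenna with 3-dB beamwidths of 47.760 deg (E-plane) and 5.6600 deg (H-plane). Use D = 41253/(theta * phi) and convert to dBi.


D_linear = 41253 / (47.760 * 5.6600) = 152.6071
D_dBi = 10 * log10(152.6071) = 21.84 dBi

21.84 dBi


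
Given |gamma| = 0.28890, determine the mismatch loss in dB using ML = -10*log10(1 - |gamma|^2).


ML = -10 * log10(1 - 0.28890^2) = -10 * log10(0.91653679) = 0.3785 dB

0.3785 dB


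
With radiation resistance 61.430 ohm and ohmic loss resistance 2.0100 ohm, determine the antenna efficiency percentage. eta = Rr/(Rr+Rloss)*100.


eta = 61.430 / (61.430 + 2.0100) * 100 = 96.83%

96.83%


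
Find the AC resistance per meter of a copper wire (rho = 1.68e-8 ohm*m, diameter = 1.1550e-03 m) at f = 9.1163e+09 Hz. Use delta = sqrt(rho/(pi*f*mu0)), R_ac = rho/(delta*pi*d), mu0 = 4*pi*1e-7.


delta = sqrt(1.68e-8 / (pi * 9.1163e+09 * 4*pi*1e-7)) = 6.832277e-07 m
R_ac = 1.68e-8 / (6.832277e-07 * pi * 1.1550e-03) = 6.777 ohm/m

6.777 ohm/m


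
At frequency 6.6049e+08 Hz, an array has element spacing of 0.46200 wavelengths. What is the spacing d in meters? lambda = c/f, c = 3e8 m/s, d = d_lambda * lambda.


lambda = c / f = 3.0000e+08 / 6.6049e+08 = 0.4542082 m
d = 0.46200 * 0.4542082 = 0.2098 m

0.2098 m


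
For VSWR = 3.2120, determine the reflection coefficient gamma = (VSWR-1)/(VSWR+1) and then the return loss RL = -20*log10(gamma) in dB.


gamma = (3.2120 - 1) / (3.2120 + 1) = 0.5251662
RL = -20 * log10(0.5251662) = 5.594 dB

5.594 dB


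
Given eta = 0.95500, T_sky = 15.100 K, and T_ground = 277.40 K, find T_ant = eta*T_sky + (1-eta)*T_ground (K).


T_ant = 0.95500 * 15.100 + (1 - 0.95500) * 277.40 = 26.90 K

26.90 K


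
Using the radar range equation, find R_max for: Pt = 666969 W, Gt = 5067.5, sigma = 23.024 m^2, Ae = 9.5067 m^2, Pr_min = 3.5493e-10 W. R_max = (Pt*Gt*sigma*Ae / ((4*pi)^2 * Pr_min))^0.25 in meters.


R^4 = 666969*5067.5*23.024*9.5067 / ((4*pi)^2 * 3.5493e-10) = 1.319920e+19
R_max = 1.319920e+19^0.25 = 60275 m

60275 m


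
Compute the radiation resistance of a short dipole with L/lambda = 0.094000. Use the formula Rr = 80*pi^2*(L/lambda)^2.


Rr = 80 * pi^2 * (0.094000)^2 = 80 * 9.869604 * 8.836000e-03 = 6.977 ohm

6.977 ohm


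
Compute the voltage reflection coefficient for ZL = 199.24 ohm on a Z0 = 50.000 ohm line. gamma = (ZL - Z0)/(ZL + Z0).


gamma = (199.24 - 50.000) / (199.24 + 50.000) = 0.5988

0.5988


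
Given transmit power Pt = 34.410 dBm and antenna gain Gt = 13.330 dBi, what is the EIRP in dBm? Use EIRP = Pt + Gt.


EIRP = Pt + Gt = 34.410 + 13.330 = 47.74 dBm

47.74 dBm


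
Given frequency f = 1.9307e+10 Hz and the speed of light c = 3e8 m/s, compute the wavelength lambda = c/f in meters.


lambda = c / f = 3.0000e+08 / 1.9307e+10 = 0.01554 m

0.01554 m


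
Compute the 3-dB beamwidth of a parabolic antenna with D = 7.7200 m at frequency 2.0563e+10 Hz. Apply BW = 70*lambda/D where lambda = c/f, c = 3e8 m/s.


lambda = c / f = 3.0000e+08 / 2.0563e+10 = 0.01458931 m
BW = 70 * 0.01458931 / 7.7200 = 0.1323 deg

0.1323 deg


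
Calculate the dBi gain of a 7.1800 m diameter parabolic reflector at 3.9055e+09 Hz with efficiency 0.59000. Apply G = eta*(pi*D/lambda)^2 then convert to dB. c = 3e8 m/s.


lambda = c / f = 3.0000e+08 / 3.9055e+09 = 0.07681475 m
G_linear = 0.59000 * (pi * 7.1800 / 0.07681475)^2 = 50875.82
G_dBi = 10 * log10(50875.82) = 47.07 dBi

47.07 dBi


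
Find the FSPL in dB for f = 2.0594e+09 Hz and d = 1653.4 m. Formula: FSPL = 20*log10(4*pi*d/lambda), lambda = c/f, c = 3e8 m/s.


lambda = c / f = 3.0000e+08 / 2.0594e+09 = 0.1456735 m
FSPL = 20 * log10(4*pi*1653.4/0.1456735) = 103.1 dB

103.1 dB


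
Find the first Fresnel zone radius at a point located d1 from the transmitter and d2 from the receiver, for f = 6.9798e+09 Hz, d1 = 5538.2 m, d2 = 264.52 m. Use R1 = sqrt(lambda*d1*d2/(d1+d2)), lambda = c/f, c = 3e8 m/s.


lambda = c / f = 3.0000e+08 / 6.9798e+09 = 0.04298117 m
R1 = sqrt(0.04298117 * 5538.2 * 264.52 / (5538.2 + 264.52)) = 3.294 m

3.294 m


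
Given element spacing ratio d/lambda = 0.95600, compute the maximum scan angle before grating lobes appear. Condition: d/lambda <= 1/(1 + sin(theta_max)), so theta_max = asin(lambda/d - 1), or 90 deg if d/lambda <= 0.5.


lambda/d - 1 = 1/0.95600 - 1 = 0.04602510
theta_max = asin(0.04602510) = 2.638 deg

2.638 deg


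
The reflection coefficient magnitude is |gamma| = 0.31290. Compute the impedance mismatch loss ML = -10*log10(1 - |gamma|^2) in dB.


ML = -10 * log10(1 - 0.31290^2) = -10 * log10(0.90209359) = 0.4475 dB

0.4475 dB


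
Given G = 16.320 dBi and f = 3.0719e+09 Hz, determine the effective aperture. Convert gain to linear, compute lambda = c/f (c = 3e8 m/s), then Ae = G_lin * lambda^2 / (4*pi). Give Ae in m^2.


lambda = c / f = 3.0000e+08 / 3.0719e+09 = 0.09765943 m
G_linear = 10^(16.320/10) = 42.85485
Ae = G_linear * lambda^2 / (4*pi) = 42.85485 * 0.09765943^2 / (4*pi) = 0.03253 m^2

0.03253 m^2


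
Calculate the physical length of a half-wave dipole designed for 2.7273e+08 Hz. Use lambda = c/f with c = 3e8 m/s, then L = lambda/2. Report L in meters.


lambda = c / f = 3.0000e+08 / 2.7273e+08 = 1.099989 m
L = lambda / 2 = 1.099989 / 2 = 0.5500 m

0.5500 m


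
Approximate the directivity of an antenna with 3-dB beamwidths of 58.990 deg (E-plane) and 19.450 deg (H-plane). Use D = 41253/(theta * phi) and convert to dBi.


D_linear = 41253 / (58.990 * 19.450) = 35.95485
D_dBi = 10 * log10(35.95485) = 15.56 dBi

15.56 dBi


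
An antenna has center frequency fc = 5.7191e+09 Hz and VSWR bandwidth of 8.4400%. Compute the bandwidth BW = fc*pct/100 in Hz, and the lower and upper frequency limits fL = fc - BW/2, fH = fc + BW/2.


BW = 5.7191e+09 * 8.4400/100 = 4.826920e+08 Hz
fL = 5.7191e+09 - 4.826920e+08/2 = 5.478e+09 Hz
fH = 5.7191e+09 + 4.826920e+08/2 = 5.960e+09 Hz

BW=4.827e+08 Hz, fL=5.478e+09 Hz, fH=5.960e+09 Hz


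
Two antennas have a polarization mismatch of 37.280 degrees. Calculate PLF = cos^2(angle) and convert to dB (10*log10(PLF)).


PLF_linear = cos^2(37.280 deg) = 0.6331146
PLF_dB = 10 * log10(0.6331146) = -1.985 dB

-1.985 dB


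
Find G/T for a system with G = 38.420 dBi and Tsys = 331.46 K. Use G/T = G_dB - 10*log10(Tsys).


G/T = 38.420 - 10*log10(331.46) = 38.420 - 25.20431 = 13.22 dB/K

13.22 dB/K


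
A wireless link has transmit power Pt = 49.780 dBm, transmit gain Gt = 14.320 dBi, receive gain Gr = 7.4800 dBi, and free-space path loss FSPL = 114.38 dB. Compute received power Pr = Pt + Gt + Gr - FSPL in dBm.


Pr = 49.780 + 14.320 + 7.4800 - 114.38 = -42.80 dBm

-42.80 dBm


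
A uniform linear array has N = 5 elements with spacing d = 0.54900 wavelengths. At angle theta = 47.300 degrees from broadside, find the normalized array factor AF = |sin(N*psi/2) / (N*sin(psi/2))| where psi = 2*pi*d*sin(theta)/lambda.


psi = 2*pi*0.54900*sin(47.300 deg) = 2.535065 rad
AF = |sin(5*2.535065/2) / (5*sin(2.535065/2))| = 0.01141

0.01141


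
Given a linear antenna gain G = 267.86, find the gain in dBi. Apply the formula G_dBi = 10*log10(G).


G_dBi = 10 * log10(267.86) = 24.28 dBi

24.28 dBi


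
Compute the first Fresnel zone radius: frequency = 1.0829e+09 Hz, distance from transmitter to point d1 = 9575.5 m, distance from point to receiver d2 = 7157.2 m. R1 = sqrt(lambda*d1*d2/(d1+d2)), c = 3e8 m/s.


lambda = c / f = 3.0000e+08 / 1.0829e+09 = 0.2770339 m
R1 = sqrt(0.2770339 * 9575.5 * 7157.2 / (9575.5 + 7157.2)) = 33.68 m

33.68 m


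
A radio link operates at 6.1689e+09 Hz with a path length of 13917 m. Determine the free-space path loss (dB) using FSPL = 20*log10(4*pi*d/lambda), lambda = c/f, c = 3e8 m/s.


lambda = c / f = 3.0000e+08 / 6.1689e+09 = 0.04863104 m
FSPL = 20 * log10(4*pi*13917/0.04863104) = 131.1 dB

131.1 dB


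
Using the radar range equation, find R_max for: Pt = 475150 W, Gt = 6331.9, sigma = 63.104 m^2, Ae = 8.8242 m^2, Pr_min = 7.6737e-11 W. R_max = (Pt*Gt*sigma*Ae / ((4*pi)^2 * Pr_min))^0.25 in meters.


R^4 = 475150*6331.9*63.104*8.8242 / ((4*pi)^2 * 7.6737e-11) = 1.382523e+20
R_max = 1.382523e+20^0.25 = 108435 m

108435 m


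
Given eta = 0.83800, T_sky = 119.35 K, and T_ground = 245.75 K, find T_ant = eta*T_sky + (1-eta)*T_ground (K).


T_ant = 0.83800 * 119.35 + (1 - 0.83800) * 245.75 = 139.8 K

139.8 K


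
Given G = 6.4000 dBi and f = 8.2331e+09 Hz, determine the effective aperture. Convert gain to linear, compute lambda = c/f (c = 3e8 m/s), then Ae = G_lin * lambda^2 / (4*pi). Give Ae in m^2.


lambda = c / f = 3.0000e+08 / 8.2331e+09 = 0.03643828 m
G_linear = 10^(6.4000/10) = 4.365158
Ae = G_linear * lambda^2 / (4*pi) = 4.365158 * 0.03643828^2 / (4*pi) = 4.612e-04 m^2

4.612e-04 m^2


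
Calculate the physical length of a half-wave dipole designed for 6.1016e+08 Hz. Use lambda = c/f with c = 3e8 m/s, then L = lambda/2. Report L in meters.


lambda = c / f = 3.0000e+08 / 6.1016e+08 = 0.4916743 m
L = lambda / 2 = 0.4916743 / 2 = 0.2458 m

0.2458 m


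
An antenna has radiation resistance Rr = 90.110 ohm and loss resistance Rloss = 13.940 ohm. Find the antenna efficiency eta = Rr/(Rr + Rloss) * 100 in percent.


eta = 90.110 / (90.110 + 13.940) * 100 = 86.60%

86.60%


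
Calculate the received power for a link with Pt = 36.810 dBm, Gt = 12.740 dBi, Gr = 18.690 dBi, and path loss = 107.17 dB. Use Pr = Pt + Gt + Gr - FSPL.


Pr = 36.810 + 12.740 + 18.690 - 107.17 = -38.93 dBm

-38.93 dBm


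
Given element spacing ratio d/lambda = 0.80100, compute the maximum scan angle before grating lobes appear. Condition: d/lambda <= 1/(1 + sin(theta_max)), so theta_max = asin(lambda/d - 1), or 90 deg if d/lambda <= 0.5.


lambda/d - 1 = 1/0.80100 - 1 = 0.2484395
theta_max = asin(0.2484395) = 14.39 deg

14.39 deg


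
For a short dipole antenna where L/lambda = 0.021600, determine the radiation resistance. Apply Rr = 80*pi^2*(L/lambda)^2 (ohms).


Rr = 80 * pi^2 * (0.021600)^2 = 80 * 9.869604 * 4.665600e-04 = 0.3684 ohm

0.3684 ohm


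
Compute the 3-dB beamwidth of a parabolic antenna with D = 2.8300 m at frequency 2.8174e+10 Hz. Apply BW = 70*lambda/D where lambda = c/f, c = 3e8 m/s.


lambda = c / f = 3.0000e+08 / 2.8174e+10 = 0.01064812 m
BW = 70 * 0.01064812 / 2.8300 = 0.2634 deg

0.2634 deg


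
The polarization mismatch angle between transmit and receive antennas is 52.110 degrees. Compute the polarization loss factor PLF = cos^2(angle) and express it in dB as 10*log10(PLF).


PLF_linear = cos^2(52.110 deg) = 0.3771771
PLF_dB = 10 * log10(0.3771771) = -4.235 dB

-4.235 dB


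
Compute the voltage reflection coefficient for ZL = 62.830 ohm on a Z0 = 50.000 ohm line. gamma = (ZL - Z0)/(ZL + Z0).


gamma = (62.830 - 50.000) / (62.830 + 50.000) = 0.1137

0.1137


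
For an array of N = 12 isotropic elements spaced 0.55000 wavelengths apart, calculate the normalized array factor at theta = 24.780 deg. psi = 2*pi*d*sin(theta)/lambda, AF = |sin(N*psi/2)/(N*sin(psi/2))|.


psi = 2*pi*0.55000*sin(24.780 deg) = 1.448427 rad
AF = |sin(12*1.448427/2) / (12*sin(1.448427/2))| = 0.08427

0.08427


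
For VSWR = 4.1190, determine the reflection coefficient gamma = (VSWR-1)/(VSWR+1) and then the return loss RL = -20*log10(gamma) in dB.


gamma = (4.1190 - 1) / (4.1190 + 1) = 0.6092987
RL = -20 * log10(0.6092987) = 4.303 dB

4.303 dB


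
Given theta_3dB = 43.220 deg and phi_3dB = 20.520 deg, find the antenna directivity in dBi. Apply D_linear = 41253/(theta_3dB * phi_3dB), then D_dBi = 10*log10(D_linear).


D_linear = 41253 / (43.220 * 20.520) = 46.51504
D_dBi = 10 * log10(46.51504) = 16.68 dBi

16.68 dBi


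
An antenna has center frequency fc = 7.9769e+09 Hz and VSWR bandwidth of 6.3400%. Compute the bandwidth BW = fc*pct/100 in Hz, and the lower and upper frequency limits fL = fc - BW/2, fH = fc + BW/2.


BW = 7.9769e+09 * 6.3400/100 = 5.057355e+08 Hz
fL = 7.9769e+09 - 5.057355e+08/2 = 7.724e+09 Hz
fH = 7.9769e+09 + 5.057355e+08/2 = 8.230e+09 Hz

BW=5.057e+08 Hz, fL=7.724e+09 Hz, fH=8.230e+09 Hz


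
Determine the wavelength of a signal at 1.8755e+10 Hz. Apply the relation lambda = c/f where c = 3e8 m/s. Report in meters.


lambda = c / f = 3.0000e+08 / 1.8755e+10 = 0.01600 m

0.01600 m


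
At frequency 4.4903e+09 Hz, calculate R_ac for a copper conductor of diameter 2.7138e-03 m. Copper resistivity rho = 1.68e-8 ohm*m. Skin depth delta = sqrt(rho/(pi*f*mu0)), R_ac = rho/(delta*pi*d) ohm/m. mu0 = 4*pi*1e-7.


delta = sqrt(1.68e-8 / (pi * 4.4903e+09 * 4*pi*1e-7)) = 9.735026e-07 m
R_ac = 1.68e-8 / (9.735026e-07 * pi * 2.7138e-03) = 2.024 ohm/m

2.024 ohm/m


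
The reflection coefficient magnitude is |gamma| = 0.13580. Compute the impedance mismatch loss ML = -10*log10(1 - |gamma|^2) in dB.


ML = -10 * log10(1 - 0.13580^2) = -10 * log10(0.98155836) = 0.08084 dB

0.08084 dB


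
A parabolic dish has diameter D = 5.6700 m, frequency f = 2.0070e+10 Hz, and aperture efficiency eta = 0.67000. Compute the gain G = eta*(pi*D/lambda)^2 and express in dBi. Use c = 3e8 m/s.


lambda = c / f = 3.0000e+08 / 2.0070e+10 = 0.01494768 m
G_linear = 0.67000 * (pi * 5.6700 / 0.01494768)^2 = 951465.6
G_dBi = 10 * log10(951465.6) = 59.78 dBi

59.78 dBi


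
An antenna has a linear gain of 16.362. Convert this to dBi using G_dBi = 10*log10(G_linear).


G_dBi = 10 * log10(16.362) = 12.14 dBi

12.14 dBi


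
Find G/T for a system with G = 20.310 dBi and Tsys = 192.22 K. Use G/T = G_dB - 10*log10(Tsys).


G/T = 20.310 - 10*log10(192.22) = 20.310 - 22.83799 = -2.528 dB/K

-2.528 dB/K


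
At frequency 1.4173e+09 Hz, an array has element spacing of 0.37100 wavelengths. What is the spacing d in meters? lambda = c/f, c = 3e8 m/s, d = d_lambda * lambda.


lambda = c / f = 3.0000e+08 / 1.4173e+09 = 0.2116701 m
d = 0.37100 * 0.2116701 = 0.07853 m

0.07853 m


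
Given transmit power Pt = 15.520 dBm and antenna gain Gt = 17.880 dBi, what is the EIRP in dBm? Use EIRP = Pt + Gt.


EIRP = Pt + Gt = 15.520 + 17.880 = 33.40 dBm

33.40 dBm


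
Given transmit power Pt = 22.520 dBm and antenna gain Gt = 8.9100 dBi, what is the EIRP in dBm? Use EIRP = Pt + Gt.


EIRP = Pt + Gt = 22.520 + 8.9100 = 31.43 dBm

31.43 dBm


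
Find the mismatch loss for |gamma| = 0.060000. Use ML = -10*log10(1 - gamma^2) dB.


ML = -10 * log10(1 - 0.060000^2) = -10 * log10(0.9964) = 0.01566 dB

0.01566 dB


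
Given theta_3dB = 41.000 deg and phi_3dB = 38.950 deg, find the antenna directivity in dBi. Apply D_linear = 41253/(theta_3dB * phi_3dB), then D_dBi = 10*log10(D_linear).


D_linear = 41253 / (41.000 * 38.950) = 25.83237
D_dBi = 10 * log10(25.83237) = 14.12 dBi

14.12 dBi


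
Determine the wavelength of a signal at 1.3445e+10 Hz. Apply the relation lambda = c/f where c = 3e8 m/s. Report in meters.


lambda = c / f = 3.0000e+08 / 1.3445e+10 = 0.02231 m

0.02231 m


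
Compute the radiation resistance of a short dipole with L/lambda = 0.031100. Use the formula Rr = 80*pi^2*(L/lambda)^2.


Rr = 80 * pi^2 * (0.031100)^2 = 80 * 9.869604 * 9.672100e-04 = 0.7637 ohm

0.7637 ohm


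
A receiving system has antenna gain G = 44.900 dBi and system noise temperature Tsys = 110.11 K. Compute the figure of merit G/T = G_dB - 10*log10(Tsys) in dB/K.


G/T = 44.900 - 10*log10(110.11) = 44.900 - 20.41827 = 24.48 dB/K

24.48 dB/K


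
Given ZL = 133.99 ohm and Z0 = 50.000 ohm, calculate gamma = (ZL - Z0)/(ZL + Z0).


gamma = (133.99 - 50.000) / (133.99 + 50.000) = 0.4565

0.4565


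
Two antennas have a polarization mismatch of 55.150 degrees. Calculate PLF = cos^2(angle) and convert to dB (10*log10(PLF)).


PLF_linear = cos^2(55.150 deg) = 0.3265322
PLF_dB = 10 * log10(0.3265322) = -4.861 dB

-4.861 dB


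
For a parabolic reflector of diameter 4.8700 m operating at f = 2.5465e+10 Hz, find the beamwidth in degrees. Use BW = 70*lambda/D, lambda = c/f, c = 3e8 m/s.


lambda = c / f = 3.0000e+08 / 2.5465e+10 = 0.01178088 m
BW = 70 * 0.01178088 / 4.8700 = 0.1693 deg

0.1693 deg


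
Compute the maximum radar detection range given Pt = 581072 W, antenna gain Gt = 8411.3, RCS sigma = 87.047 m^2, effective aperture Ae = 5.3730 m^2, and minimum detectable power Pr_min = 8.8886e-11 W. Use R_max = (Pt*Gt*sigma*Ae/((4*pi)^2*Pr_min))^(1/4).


R^4 = 581072*8411.3*87.047*5.3730 / ((4*pi)^2 * 8.8886e-11) = 1.628586e+20
R_max = 1.628586e+20^0.25 = 112967 m

112967 m


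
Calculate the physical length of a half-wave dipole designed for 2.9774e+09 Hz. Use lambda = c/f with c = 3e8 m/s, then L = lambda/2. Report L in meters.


lambda = c / f = 3.0000e+08 / 2.9774e+09 = 0.1007591 m
L = lambda / 2 = 0.1007591 / 2 = 0.05038 m

0.05038 m


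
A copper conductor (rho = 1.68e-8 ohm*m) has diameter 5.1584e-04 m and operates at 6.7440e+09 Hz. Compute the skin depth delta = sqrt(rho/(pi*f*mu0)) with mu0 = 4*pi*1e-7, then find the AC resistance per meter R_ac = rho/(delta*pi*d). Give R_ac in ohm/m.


delta = sqrt(1.68e-8 / (pi * 6.7440e+09 * 4*pi*1e-7)) = 7.943575e-07 m
R_ac = 1.68e-8 / (7.943575e-07 * pi * 5.1584e-04) = 13.05 ohm/m

13.05 ohm/m


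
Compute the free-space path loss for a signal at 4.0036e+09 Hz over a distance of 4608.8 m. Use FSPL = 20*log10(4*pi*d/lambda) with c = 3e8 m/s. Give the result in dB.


lambda = c / f = 3.0000e+08 / 4.0036e+09 = 0.07493256 m
FSPL = 20 * log10(4*pi*4608.8/0.07493256) = 117.8 dB

117.8 dB


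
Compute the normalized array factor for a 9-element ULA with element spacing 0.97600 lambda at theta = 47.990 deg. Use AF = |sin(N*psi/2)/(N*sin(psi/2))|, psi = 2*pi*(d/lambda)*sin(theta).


psi = 2*pi*0.97600*sin(47.990 deg) = 4.556537 rad
AF = |sin(9*4.556537/2) / (9*sin(4.556537/2))| = 0.1457

0.1457


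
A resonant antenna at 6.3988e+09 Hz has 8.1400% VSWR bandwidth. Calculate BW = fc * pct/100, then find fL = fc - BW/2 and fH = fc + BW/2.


BW = 6.3988e+09 * 8.1400/100 = 5.208623e+08 Hz
fL = 6.3988e+09 - 5.208623e+08/2 = 6.138e+09 Hz
fH = 6.3988e+09 + 5.208623e+08/2 = 6.659e+09 Hz

BW=5.209e+08 Hz, fL=6.138e+09 Hz, fH=6.659e+09 Hz


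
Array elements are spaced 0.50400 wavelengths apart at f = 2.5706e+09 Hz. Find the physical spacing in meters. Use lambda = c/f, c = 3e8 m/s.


lambda = c / f = 3.0000e+08 / 2.5706e+09 = 0.1167043 m
d = 0.50400 * 0.1167043 = 0.05882 m

0.05882 m


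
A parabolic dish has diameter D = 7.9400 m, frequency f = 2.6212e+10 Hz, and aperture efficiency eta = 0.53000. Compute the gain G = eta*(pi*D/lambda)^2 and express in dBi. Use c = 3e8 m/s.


lambda = c / f = 3.0000e+08 / 2.6212e+10 = 0.01144514 m
G_linear = 0.53000 * (pi * 7.9400 / 0.01144514)^2 = 2.517529e+06
G_dBi = 10 * log10(2.517529e+06) = 64.01 dBi

64.01 dBi


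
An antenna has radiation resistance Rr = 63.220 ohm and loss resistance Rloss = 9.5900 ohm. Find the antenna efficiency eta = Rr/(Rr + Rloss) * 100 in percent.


eta = 63.220 / (63.220 + 9.5900) * 100 = 86.83%

86.83%


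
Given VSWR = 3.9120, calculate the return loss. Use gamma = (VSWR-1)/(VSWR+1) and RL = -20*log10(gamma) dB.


gamma = (3.9120 - 1) / (3.9120 + 1) = 0.5928339
RL = -20 * log10(0.5928339) = 4.541 dB

4.541 dB


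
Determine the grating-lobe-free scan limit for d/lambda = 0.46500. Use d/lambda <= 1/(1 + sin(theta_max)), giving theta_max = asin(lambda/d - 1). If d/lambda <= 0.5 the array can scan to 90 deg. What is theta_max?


lambda/d - 1 = 1/0.46500 - 1 = 1.150538 >= 1
d/lambda <= 0.5, so the array can scan to endfire without grating lobes: theta_max = 90 deg

90 deg


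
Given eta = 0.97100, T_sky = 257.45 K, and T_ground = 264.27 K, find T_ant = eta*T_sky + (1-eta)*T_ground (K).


T_ant = 0.97100 * 257.45 + (1 - 0.97100) * 264.27 = 257.6 K

257.6 K


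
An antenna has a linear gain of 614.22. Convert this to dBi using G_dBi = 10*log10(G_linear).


G_dBi = 10 * log10(614.22) = 27.88 dBi

27.88 dBi


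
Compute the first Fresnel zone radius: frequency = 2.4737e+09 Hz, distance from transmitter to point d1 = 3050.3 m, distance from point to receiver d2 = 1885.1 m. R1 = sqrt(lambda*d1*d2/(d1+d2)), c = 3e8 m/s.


lambda = c / f = 3.0000e+08 / 2.4737e+09 = 0.1212758 m
R1 = sqrt(0.1212758 * 3050.3 * 1885.1 / (3050.3 + 1885.1)) = 11.89 m

11.89 m


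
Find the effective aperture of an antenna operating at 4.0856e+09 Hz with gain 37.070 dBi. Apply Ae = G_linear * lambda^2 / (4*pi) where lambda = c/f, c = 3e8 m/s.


lambda = c / f = 3.0000e+08 / 4.0856e+09 = 0.07342863 m
G_linear = 10^(37.070/10) = 5093.309
Ae = G_linear * lambda^2 / (4*pi) = 5093.309 * 0.07342863^2 / (4*pi) = 2.185 m^2

2.185 m^2


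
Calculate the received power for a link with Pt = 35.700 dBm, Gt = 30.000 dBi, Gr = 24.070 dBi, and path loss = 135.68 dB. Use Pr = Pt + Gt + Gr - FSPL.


Pr = 35.700 + 30.000 + 24.070 - 135.68 = -45.91 dBm

-45.91 dBm


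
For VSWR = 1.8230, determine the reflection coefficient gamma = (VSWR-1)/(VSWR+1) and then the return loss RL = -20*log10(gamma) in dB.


gamma = (1.8230 - 1) / (1.8230 + 1) = 0.2915338
RL = -20 * log10(0.2915338) = 10.71 dB

10.71 dB


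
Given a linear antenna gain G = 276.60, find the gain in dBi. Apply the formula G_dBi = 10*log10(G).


G_dBi = 10 * log10(276.60) = 24.42 dBi

24.42 dBi


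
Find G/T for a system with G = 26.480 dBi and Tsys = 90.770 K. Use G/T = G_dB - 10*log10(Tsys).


G/T = 26.480 - 10*log10(90.770) = 26.480 - 19.57942 = 6.901 dB/K

6.901 dB/K


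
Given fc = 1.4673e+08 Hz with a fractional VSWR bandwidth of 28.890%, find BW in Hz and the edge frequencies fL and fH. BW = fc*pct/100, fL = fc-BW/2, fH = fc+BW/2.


BW = 1.4673e+08 * 28.890/100 = 4.239030e+07 Hz
fL = 1.4673e+08 - 4.239030e+07/2 = 1.255e+08 Hz
fH = 1.4673e+08 + 4.239030e+07/2 = 1.679e+08 Hz

BW=4.239e+07 Hz, fL=1.255e+08 Hz, fH=1.679e+08 Hz


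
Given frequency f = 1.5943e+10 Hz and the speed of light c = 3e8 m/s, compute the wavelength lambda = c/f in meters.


lambda = c / f = 3.0000e+08 / 1.5943e+10 = 0.01882 m

0.01882 m


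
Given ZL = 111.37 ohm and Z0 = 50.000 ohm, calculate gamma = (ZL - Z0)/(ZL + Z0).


gamma = (111.37 - 50.000) / (111.37 + 50.000) = 0.3803

0.3803


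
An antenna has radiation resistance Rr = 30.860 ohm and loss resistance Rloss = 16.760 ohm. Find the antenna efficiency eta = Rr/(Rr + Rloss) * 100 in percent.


eta = 30.860 / (30.860 + 16.760) * 100 = 64.80%

64.80%


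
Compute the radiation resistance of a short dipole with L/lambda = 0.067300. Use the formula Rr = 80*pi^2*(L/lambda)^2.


Rr = 80 * pi^2 * (0.067300)^2 = 80 * 9.869604 * 4.529290e-03 = 3.576 ohm

3.576 ohm


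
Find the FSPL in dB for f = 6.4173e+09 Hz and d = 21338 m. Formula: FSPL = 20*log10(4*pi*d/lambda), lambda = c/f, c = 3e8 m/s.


lambda = c / f = 3.0000e+08 / 6.4173e+09 = 0.04674863 m
FSPL = 20 * log10(4*pi*21338/0.04674863) = 135.2 dB

135.2 dB


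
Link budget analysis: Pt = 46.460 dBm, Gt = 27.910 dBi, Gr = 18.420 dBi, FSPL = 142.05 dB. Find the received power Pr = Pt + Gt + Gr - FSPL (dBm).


Pr = 46.460 + 27.910 + 18.420 - 142.05 = -49.26 dBm

-49.26 dBm


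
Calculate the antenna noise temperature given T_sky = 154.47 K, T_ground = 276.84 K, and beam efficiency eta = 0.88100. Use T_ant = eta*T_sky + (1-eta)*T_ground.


T_ant = 0.88100 * 154.47 + (1 - 0.88100) * 276.84 = 169.0 K

169.0 K


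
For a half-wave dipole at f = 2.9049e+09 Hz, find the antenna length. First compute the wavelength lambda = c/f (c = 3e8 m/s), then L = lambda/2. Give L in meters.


lambda = c / f = 3.0000e+08 / 2.9049e+09 = 0.1032738 m
L = lambda / 2 = 0.1032738 / 2 = 0.05164 m

0.05164 m


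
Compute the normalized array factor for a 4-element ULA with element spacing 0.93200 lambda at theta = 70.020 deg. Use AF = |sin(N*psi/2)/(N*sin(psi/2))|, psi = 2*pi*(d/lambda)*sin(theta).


psi = 2*pi*0.93200*sin(70.020 deg) = 5.503472 rad
AF = |sin(4*5.503472/2) / (4*sin(5.503472/2))| = 0.6578

0.6578


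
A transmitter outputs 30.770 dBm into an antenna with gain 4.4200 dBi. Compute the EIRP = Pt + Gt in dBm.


EIRP = Pt + Gt = 30.770 + 4.4200 = 35.19 dBm

35.19 dBm


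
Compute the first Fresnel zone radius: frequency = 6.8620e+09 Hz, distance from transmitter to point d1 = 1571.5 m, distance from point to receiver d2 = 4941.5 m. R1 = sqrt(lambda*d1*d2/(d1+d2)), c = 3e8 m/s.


lambda = c / f = 3.0000e+08 / 6.8620e+09 = 0.04371903 m
R1 = sqrt(0.04371903 * 1571.5 * 4941.5 / (1571.5 + 4941.5)) = 7.220 m

7.220 m


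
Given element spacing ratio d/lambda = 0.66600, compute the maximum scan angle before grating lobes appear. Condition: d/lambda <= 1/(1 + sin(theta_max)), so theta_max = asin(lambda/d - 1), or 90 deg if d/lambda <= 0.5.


lambda/d - 1 = 1/0.66600 - 1 = 0.5015015
theta_max = asin(0.5015015) = 30.10 deg

30.10 deg


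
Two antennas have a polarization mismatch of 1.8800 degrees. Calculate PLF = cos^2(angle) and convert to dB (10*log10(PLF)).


PLF_linear = cos^2(1.8800 deg) = 0.9989237
PLF_dB = 10 * log10(0.9989237) = -4.677e-03 dB

-4.677e-03 dB


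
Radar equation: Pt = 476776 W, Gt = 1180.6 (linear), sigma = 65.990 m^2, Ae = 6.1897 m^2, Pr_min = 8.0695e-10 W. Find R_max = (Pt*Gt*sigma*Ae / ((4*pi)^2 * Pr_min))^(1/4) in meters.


R^4 = 476776*1180.6*65.990*6.1897 / ((4*pi)^2 * 8.0695e-10) = 1.804258e+18
R_max = 1.804258e+18^0.25 = 36650 m

36650 m


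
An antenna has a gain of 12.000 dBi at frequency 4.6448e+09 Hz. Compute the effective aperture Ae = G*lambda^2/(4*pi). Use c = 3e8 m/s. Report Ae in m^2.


lambda = c / f = 3.0000e+08 / 4.6448e+09 = 0.06458836 m
G_linear = 10^(12.000/10) = 15.84893
Ae = G_linear * lambda^2 / (4*pi) = 15.84893 * 0.06458836^2 / (4*pi) = 5.261e-03 m^2

5.261e-03 m^2


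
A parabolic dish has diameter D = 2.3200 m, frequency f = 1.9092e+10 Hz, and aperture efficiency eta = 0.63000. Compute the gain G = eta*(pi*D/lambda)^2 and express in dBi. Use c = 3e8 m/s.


lambda = c / f = 3.0000e+08 / 1.9092e+10 = 0.01571339 m
G_linear = 0.63000 * (pi * 2.3200 / 0.01571339)^2 = 135542.8
G_dBi = 10 * log10(135542.8) = 51.32 dBi

51.32 dBi


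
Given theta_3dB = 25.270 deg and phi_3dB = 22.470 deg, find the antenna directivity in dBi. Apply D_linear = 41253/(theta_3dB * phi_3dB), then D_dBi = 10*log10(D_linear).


D_linear = 41253 / (25.270 * 22.470) = 72.65194
D_dBi = 10 * log10(72.65194) = 18.61 dBi

18.61 dBi


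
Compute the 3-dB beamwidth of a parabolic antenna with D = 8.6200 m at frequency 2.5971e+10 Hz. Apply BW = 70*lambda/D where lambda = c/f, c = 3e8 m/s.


lambda = c / f = 3.0000e+08 / 2.5971e+10 = 0.01155135 m
BW = 70 * 0.01155135 / 8.6200 = 0.09380 deg

0.09380 deg


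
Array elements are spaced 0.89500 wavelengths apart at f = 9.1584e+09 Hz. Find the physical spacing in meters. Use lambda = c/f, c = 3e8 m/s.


lambda = c / f = 3.0000e+08 / 9.1584e+09 = 0.03275681 m
d = 0.89500 * 0.03275681 = 0.02932 m

0.02932 m


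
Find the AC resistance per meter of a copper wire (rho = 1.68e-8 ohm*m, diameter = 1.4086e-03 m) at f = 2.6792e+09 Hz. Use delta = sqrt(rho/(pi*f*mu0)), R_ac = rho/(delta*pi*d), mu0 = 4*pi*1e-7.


delta = sqrt(1.68e-8 / (pi * 2.6792e+09 * 4*pi*1e-7)) = 1.260295e-06 m
R_ac = 1.68e-8 / (1.260295e-06 * pi * 1.4086e-03) = 3.012 ohm/m

3.012 ohm/m


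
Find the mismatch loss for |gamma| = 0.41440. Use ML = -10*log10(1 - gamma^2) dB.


ML = -10 * log10(1 - 0.41440^2) = -10 * log10(0.82827264) = 0.8183 dB

0.8183 dB


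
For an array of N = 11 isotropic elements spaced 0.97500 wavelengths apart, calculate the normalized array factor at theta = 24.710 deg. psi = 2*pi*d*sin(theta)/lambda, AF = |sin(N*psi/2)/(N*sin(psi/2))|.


psi = 2*pi*0.97500*sin(24.710 deg) = 2.560869 rad
AF = |sin(11*2.560869/2) / (11*sin(2.560869/2))| = 0.09475

0.09475


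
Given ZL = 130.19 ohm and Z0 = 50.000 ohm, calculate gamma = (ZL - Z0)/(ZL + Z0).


gamma = (130.19 - 50.000) / (130.19 + 50.000) = 0.4450

0.4450


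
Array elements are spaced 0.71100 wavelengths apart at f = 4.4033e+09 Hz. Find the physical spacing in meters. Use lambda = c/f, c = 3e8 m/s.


lambda = c / f = 3.0000e+08 / 4.4033e+09 = 0.06813072 m
d = 0.71100 * 0.06813072 = 0.04844 m

0.04844 m


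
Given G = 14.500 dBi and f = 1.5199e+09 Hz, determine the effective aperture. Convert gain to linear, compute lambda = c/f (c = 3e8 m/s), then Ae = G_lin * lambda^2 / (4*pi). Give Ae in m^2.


lambda = c / f = 3.0000e+08 / 1.5199e+09 = 0.1973814 m
G_linear = 10^(14.500/10) = 28.18383
Ae = G_linear * lambda^2 / (4*pi) = 28.18383 * 0.1973814^2 / (4*pi) = 0.08738 m^2

0.08738 m^2
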